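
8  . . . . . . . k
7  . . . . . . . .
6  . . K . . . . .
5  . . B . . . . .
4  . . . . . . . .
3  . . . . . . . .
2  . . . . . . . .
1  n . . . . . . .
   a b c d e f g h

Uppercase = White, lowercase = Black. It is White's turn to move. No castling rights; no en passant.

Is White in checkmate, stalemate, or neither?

White to move; white king on c6.
In check: no.
Legal moves for White: Kd7, Kc7, Kb7, Kd6, Kb6, Kd5, Kb5, Bf8, Be7, Ba7, Bd6, Bb6, Bd4+, Bb4, Be3, Ba3, Bf2, Bg1.
White has 18 legal moves and is not in check → neither.

neither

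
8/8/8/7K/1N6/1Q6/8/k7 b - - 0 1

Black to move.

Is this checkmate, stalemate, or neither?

Black to move; black king on a1.
In check: no.
King squares — b1: attacked by Qb3; a2: attacked by Qb3; b2: attacked by Qb3.
Legal moves for Black: none.
Not in check and no legal moves → stalemate.

stalemate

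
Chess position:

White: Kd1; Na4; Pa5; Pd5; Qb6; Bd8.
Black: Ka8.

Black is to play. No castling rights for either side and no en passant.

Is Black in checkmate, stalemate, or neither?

stalemate

Black to move; black king on a8.
In check: no.
King squares — a7: attacked by Qb6; b7: attacked by Qb6; b8: attacked by Qb6.
Legal moves for Black: none.
Not in check and no legal moves → stalemate.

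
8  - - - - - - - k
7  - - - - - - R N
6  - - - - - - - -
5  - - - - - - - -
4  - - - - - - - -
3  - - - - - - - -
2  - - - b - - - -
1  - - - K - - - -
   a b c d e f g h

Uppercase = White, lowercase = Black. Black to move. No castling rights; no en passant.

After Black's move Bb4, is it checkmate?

After Bb4: white king on d1; in check: no.
White is not in check, so this cannot be checkmate.

no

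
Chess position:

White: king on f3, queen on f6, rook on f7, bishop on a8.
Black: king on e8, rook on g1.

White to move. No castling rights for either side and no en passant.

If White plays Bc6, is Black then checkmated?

After Bc6: black king on e8; in check: yes, from the white bishop on c6.
King squares — d7: attacked by Bc6; e7: attacked by Qf6; f7: attacked by Qf6; d8: attacked by Qf6; f8: attacked by Rf7.
Black has no legal moves → checkmate.

yes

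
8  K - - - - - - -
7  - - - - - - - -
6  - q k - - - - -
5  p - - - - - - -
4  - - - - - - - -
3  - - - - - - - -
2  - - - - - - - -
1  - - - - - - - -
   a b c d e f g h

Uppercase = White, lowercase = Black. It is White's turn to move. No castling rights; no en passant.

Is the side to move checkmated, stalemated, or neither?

White to move; white king on a8.
In check: no.
King squares — a7: attacked by Qb6; b7: attacked by Qb6; b8: attacked by Qb6.
Legal moves for White: none.
Not in check and no legal moves → stalemate.

stalemate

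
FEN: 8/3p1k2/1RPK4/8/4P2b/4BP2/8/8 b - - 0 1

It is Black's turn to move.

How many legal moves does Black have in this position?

Black to move; king on f7.
In check: no.
Legal moves: Kg8, Kf8, Ke8, Kg7, Kg6, Kf6, Bd8, Be7+, Bf6, Bg5, Bg3+, Bf2, Be1, dxc6.
Count: 14.

14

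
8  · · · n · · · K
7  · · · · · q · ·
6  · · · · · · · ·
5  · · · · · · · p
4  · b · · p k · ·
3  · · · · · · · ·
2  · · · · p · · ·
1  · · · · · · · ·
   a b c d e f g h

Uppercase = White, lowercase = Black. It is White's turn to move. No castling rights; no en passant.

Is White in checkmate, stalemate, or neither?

White to move; white king on h8.
In check: no.
King squares — g7: attacked by Qf7; h7: attacked by Qf7; g8: attacked by Qf7.
Legal moves for White: none.
Not in check and no legal moves → stalemate.

stalemate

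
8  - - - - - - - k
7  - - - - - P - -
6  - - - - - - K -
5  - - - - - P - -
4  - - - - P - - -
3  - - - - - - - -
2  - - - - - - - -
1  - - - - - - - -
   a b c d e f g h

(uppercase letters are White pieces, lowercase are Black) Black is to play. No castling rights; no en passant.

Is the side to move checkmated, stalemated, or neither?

Black to move; black king on h8.
In check: no.
King squares — g7: attacked by Kg6; h7: attacked by Kg6; g8: attacked by Pf7.
Legal moves for Black: none.
Not in check and no legal moves → stalemate.

stalemate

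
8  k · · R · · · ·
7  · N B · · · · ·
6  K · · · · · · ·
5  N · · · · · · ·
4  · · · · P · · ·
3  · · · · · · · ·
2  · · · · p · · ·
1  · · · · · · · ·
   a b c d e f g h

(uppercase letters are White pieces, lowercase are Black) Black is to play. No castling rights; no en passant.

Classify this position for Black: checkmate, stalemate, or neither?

checkmate

Black to move; black king on a8.
In check: yes, from the white rook on d8.
King squares — a7: attacked by Ka6; b7: attacked by Na5; b8: attacked by Bc7.
Legal moves for Black: none.
In check with no legal moves → checkmate.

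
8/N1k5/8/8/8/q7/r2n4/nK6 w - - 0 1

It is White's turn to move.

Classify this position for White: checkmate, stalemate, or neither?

White to move; white king on b1.
In check: yes, from the black knight on d2.
King squares — a1: attacked by Ra2; c1: attacked by Qa3; a2: attacked by Qa3; b2: attacked by Ra2; c2: attacked by Na1.
Legal moves for White: none.
In check with no legal moves → checkmate.

checkmate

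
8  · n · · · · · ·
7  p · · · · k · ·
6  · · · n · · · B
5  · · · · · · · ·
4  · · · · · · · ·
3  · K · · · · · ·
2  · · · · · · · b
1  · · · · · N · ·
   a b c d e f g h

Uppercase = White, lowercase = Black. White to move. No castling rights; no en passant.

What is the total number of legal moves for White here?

18

White to move; king on b3.
In check: no.
Legal moves: Bf8, Bg7, Bg5, Bf4, Be3, Bd2, Bc1, Kb4, Ka4, Kc3, Ka3, Kc2, Kb2, Ka2, Ng3, Ne3, Nxh2, Nd2.
Count: 18.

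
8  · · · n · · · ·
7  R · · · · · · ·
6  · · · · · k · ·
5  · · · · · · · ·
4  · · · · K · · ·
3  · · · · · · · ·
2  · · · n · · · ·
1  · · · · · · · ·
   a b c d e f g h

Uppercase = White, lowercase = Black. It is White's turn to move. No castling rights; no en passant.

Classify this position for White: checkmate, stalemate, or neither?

White to move; white king on e4.
In check: yes, from the black knight on d2.
King squares — d3: available; e3: available; f3: attacked by Nd2; d4: available; f4: available; d5: available; e5: attacked by Kf6; f5: attacked by Kf6.
Legal moves for White: Kd5, Kf4, Kd4, Ke3, Kd3.
White is in check but has 5 legal moves → neither.

neither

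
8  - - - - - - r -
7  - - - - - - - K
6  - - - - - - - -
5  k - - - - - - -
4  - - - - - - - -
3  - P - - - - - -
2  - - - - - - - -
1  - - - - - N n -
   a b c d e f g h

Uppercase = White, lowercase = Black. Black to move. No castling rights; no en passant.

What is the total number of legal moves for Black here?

20

Black to move; king on a5.
In check: no.
Legal moves: Rh8+, Rf8, Re8, Rd8, Rc8, Rb8, Ra8, Rg7+, Rg6, Rg5, Rg4, Rg3, Rg2, Kb6, Ka6, Kb5, Kb4, Nh3, Nf3, Ne2.
Count: 20.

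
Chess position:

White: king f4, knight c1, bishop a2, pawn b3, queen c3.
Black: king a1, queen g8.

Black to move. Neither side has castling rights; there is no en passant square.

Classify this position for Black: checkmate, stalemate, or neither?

Black to move; black king on a1.
In check: yes, from the white queen on c3.
King squares — b1: attacked by Ba2; a2: attacked by Nc1; b2: attacked by Qc3.
Legal moves for Black: none.
In check with no legal moves → checkmate.

checkmate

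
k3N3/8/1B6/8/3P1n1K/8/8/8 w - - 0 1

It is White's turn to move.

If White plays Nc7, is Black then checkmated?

After Nc7: black king on a8; in check: yes, from the white knight on c7.
Black has 2 legal replies: Kb8, Kb7.
In check but a legal move exists → not checkmate.

no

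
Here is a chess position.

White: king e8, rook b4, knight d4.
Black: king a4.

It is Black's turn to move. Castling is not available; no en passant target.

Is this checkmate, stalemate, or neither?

Black to move; black king on a4.
In check: yes, from the white rook on b4.
King squares — a3: available; b3: attacked by Rb4; b4: available; a5: available; b5: attacked by Rb4.
Legal moves for Black: Ka5, Kxb4, Ka3.
Black is in check but has 3 legal moves → neither.

neither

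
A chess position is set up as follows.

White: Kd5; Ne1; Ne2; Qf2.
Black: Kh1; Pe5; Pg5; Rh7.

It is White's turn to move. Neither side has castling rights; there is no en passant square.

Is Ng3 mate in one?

After Ng3: black king on h1; in check: yes, from the white knight on g3.
King squares — g1: attacked by Qf2; g2: attacked by Ne1; h2: attacked by Qf2.
Black has no legal moves → checkmate.

yes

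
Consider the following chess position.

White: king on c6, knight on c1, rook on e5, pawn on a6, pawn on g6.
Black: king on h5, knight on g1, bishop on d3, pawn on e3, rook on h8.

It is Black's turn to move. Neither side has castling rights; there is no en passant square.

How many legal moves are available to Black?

5

Black to move; king on h5.
In check: yes, from the white rook on e5.
Legal moves: Kh6, Kxg6, Kh4, Kg4, Bf5.
Count: 5.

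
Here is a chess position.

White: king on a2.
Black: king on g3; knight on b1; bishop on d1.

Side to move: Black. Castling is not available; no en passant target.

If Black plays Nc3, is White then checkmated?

After Nc3: white king on a2; in check: yes, from the black knight on c3.
White has 3 legal replies: Ka3, Kb2, Ka1.
In check but a legal move exists → not checkmate.

no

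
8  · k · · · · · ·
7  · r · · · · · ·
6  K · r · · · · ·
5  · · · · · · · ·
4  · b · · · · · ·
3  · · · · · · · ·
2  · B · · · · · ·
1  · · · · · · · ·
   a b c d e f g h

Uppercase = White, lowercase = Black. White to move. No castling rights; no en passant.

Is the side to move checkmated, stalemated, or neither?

checkmate

White to move; white king on a6.
In check: yes, from the black rook on c6.
King squares — a5: attacked by Bb4; b5: attacked by Rb7; b6: attacked by Rc6; a7: attacked by Rb7; b7: attacked by Kb8.
Legal moves for White: none.
In check with no legal moves → checkmate.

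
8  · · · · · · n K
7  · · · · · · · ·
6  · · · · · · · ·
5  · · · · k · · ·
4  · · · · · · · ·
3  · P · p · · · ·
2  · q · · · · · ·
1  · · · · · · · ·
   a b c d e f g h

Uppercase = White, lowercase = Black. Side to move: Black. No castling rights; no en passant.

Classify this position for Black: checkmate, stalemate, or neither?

Black to move; black king on e5.
In check: no.
Legal moves for Black include: Ne7, Nh6, Nf6, Kf6, Ke6+, Kd6+, Kf5+, Kd5+, Kf4+, Ke4+, Kd4, Qd4, Qc3, Qxb3, Qa3, Qh2+, Qg2, Qf2, ... (list truncated; more exist).
Black has legal moves and is not in check → neither.

neither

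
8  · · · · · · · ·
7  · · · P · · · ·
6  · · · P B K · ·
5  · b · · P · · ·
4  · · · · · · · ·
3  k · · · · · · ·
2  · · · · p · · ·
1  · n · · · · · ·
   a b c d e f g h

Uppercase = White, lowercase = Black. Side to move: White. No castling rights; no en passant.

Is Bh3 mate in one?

no

After Bh3: black king on a3; in check: no.
Black is not in check, so this cannot be checkmate.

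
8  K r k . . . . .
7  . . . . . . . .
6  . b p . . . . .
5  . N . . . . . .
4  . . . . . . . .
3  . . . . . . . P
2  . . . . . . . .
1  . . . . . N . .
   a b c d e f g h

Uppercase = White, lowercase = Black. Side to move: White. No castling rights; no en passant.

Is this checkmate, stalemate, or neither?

White to move; white king on a8.
In check: yes, from the black rook on b8.
King squares — a7: attacked by Bb6; b7: attacked by Rb8; b8: attacked by Kc8.
Legal moves for White: none.
In check with no legal moves → checkmate.

checkmate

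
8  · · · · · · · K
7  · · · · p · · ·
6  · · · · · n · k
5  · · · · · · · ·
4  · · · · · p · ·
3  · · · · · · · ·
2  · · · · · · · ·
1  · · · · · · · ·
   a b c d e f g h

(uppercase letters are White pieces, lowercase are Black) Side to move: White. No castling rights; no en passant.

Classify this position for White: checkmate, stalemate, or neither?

stalemate

White to move; white king on h8.
In check: no.
King squares — g7: attacked by Kh6; h7: attacked by Nf6; g8: attacked by Nf6.
Legal moves for White: none.
Not in check and no legal moves → stalemate.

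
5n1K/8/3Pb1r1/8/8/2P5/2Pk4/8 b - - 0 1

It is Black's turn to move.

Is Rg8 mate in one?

After Rg8: white king on h8; in check: yes, from the black rook on g8.
King squares — g7: attacked by Rg8; h7: attacked by Nf8; g8: attacked by Be6.
White has no legal moves → checkmate.

yes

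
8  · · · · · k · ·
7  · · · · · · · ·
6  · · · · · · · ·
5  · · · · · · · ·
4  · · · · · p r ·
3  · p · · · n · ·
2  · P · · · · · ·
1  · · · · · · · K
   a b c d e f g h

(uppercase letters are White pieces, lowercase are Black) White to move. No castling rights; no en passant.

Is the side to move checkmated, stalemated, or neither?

stalemate

White to move; white king on h1.
In check: no.
King squares — g1: attacked by Nf3; g2: attacked by Rg4; h2: attacked by Nf3.
Legal moves for White: none.
Not in check and no legal moves → stalemate.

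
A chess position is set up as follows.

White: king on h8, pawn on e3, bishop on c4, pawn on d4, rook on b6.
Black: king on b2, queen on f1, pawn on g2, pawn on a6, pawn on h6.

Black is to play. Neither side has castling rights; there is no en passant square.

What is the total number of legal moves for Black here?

5

Black to move; king on b2.
In check: yes, from the white rook on b6.
Legal moves: Kc3, Ka3, Kc2, Kc1, Ka1.
Count: 5.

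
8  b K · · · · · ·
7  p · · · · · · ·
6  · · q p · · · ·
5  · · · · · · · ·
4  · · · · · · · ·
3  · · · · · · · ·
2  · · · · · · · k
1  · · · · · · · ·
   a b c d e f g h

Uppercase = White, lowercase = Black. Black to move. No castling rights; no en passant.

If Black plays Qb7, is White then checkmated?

yes

After Qb7: white king on b8; in check: yes, from the black queen on b7.
King squares — a7: attacked by Qb7; b7: attacked by Ba8; c7: attacked by Qb7; a8: attacked by Qb7; c8: attacked by Qb7.
White has no legal moves → checkmate.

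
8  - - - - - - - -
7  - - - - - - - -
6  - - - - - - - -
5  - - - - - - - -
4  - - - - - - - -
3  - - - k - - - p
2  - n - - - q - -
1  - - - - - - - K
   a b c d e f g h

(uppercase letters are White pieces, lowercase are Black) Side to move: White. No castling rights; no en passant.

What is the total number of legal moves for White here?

0

White to move; king on h1.
In check: no.
Legal moves: none.
Count: 0.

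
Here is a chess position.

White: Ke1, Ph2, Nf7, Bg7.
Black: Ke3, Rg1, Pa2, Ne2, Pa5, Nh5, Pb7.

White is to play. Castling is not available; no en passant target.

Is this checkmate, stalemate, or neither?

checkmate

White to move; white king on e1.
In check: yes, from the black rook on g1.
King squares — d1: attacked by Rg1; f1: attacked by Rg1; d2: attacked by Ke3; e2: attacked by Ke3; f2: attacked by Ke3.
Legal moves for White: none.
In check with no legal moves → checkmate.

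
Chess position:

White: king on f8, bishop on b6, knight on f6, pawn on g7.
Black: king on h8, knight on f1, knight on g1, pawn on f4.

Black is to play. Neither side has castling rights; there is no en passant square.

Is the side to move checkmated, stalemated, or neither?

checkmate

Black to move; black king on h8.
In check: yes, from the white pawn on g7.
King squares — g7: attacked by Kf8; h7: attacked by Nf6; g8: attacked by Nf6.
Legal moves for Black: none.
In check with no legal moves → checkmate.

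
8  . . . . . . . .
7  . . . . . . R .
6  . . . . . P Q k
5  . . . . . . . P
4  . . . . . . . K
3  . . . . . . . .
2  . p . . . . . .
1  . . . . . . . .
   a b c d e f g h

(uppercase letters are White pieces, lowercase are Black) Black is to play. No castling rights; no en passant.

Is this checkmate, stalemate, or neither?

Black to move; black king on h6.
In check: yes, from the white queen on g6.
King squares — g5: attacked by Kh4; h5: attacked by Kh4; g6: attacked by Ph5; g7: attacked by Pf6; h7: attacked by Qg6.
Legal moves for Black: none.
In check with no legal moves → checkmate.

checkmate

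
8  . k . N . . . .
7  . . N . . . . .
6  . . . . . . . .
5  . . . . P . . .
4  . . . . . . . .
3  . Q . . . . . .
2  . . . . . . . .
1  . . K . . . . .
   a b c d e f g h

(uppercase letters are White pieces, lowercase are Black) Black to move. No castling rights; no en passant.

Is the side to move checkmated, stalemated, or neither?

neither

Black to move; black king on b8.
In check: yes, from the white queen on b3.
Legal moves for Black: Kc8, Kxc7, Ka7.
Black is in check but has 3 legal moves → neither.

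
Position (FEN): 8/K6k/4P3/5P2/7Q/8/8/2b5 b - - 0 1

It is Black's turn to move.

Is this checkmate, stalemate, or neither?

neither

Black to move; black king on h7.
In check: yes, from the white queen on h4.
Legal moves for Black: Kg8, Kg7, Bh6.
Black is in check but has 3 legal moves → neither.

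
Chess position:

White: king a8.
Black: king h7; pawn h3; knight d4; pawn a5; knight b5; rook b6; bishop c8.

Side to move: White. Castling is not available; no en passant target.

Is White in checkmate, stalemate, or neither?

White to move; white king on a8.
In check: no.
King squares — a7: attacked by Nb5; b7: attacked by Rb6; b8: attacked by Rb6.
Legal moves for White: none.
Not in check and no legal moves → stalemate.

stalemate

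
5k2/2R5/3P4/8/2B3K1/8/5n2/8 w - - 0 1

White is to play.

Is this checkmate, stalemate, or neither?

neither

White to move; white king on g4.
In check: yes, from the black knight on f2.
King squares — f3: available; g3: available; h3: attacked by Nf2; f4: available; h4: available; f5: available; g5: available; h5: available.
Legal moves for White: Kh5, Kg5, Kf5, Kh4, Kf4, Kg3, Kf3.
White is in check but has 7 legal moves → neither.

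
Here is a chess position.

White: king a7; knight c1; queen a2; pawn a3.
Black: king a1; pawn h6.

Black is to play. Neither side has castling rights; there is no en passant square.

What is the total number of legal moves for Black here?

Black to move; king on a1.
In check: yes, from the white queen on a2.
Legal moves: none.
Count: 0.

0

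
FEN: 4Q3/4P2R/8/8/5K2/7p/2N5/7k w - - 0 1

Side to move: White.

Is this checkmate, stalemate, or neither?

neither

White to move; white king on f4.
In check: no.
Legal moves for White include: Qh8, Qg8, Qf8, Qd8, Qc8, Qb8, Qa8+, Qf7, Qd7, Qg6, Qc6+, Qh5, Qb5, Qa4, Rh8, Rg7, Rf7, Rh6, ... (list truncated; more exist).
White has legal moves and is not in check → neither.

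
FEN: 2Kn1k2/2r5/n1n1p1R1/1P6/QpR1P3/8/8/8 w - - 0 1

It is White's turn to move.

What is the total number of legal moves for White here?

White to move; king on c8.
In check: yes, from the black rook on c7.
Legal moves: none.
Count: 0.

0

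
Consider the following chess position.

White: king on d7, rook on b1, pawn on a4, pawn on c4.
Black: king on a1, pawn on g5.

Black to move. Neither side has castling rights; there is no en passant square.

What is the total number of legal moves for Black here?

2

Black to move; king on a1.
In check: yes, from the white rook on b1.
Legal moves: Ka2, Kxb1.
Count: 2.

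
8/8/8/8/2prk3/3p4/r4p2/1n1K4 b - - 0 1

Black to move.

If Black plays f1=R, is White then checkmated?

yes

After f1=R: white king on d1; in check: yes, from the black rook on f1.
King squares — c1: attacked by Rf1; e1: attacked by Rf1; c2: attacked by Ra2; d2: attacked by Nb1; e2: attacked by Ra2.
White has no legal moves → checkmate.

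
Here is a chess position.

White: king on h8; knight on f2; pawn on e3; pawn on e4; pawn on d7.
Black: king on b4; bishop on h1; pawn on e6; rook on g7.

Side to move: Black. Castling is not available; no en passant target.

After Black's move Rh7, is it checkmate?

no

After Rh7: white king on h8; in check: yes, from the black rook on h7.
White has 2 legal replies: Kg8, Kxh7.
In check but a legal move exists → not checkmate.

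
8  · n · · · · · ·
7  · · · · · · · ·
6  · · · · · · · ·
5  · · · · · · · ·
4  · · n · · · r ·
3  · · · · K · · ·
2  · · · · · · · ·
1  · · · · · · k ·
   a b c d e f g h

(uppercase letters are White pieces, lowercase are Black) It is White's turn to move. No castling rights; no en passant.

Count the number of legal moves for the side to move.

White to move; king on e3.
In check: yes, from the black knight on c4.
Legal moves: Kf3, Kd3, Ke2.
Count: 3.

3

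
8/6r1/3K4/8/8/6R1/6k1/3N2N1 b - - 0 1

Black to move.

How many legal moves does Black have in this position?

5

Black to move; king on g2.
In check: yes, from the white rook on g3.
Legal moves: Kxg3, Kh2, Kh1, Kf1, Rxg3.
Count: 5.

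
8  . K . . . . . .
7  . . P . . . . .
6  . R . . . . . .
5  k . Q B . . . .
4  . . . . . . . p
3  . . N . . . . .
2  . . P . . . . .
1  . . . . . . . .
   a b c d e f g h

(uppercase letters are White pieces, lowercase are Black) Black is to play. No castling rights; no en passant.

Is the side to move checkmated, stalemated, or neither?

checkmate

Black to move; black king on a5.
In check: yes, from the white queen on c5.
King squares — a4: attacked by Nc3; b4: attacked by Qc5; b5: attacked by Nc3; a6: attacked by Rb6; b6: attacked by Qc5.
Legal moves for Black: none.
In check with no legal moves → checkmate.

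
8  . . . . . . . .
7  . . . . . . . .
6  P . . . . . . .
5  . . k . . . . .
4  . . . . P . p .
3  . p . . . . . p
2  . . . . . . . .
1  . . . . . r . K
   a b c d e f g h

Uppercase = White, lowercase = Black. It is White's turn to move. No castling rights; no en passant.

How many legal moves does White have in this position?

White to move; king on h1.
In check: yes, from the black rook on f1.
Legal moves: Kh2.
Count: 1.

1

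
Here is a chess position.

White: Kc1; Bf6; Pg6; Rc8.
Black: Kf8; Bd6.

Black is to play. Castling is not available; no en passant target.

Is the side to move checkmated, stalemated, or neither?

Black to move; black king on f8.
In check: yes, from the white rook on c8.
King squares — e7: attacked by Bf6; f7: attacked by Pg6; g7: attacked by Bf6; e8: attacked by Rc8; g8: attacked by Rc8.
Legal moves for Black: none.
In check with no legal moves → checkmate.

checkmate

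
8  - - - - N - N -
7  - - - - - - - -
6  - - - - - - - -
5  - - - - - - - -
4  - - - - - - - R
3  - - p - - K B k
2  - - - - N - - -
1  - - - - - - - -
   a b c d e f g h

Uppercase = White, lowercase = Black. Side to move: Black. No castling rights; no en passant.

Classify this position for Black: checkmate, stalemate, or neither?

Black to move; black king on h3.
In check: yes, from the white rook on h4.
King squares — g2: attacked by Kf3; h2: attacked by Bg3; g3: attacked by Ne2; g4: attacked by Kf3; h4: attacked by Bg3.
Legal moves for Black: none.
In check with no legal moves → checkmate.

checkmate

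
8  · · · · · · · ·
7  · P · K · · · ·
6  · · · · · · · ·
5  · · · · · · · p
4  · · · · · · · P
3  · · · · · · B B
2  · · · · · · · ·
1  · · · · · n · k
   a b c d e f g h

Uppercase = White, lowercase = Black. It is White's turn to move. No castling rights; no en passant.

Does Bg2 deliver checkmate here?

no

After Bg2: black king on h1; in check: yes, from the white bishop on g2.
Black has 2 legal replies: Kxg2, Kg1.
In check but a legal move exists → not checkmate.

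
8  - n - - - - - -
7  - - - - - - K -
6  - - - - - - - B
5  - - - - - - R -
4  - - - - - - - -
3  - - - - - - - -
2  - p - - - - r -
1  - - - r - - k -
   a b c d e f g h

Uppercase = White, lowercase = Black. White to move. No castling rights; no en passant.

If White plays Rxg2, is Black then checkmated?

After Rxg2: black king on g1; in check: yes, from the white rook on g2.
Black has 3 legal replies: Kxg2, Kh1, Kf1.
In check but a legal move exists → not checkmate.

no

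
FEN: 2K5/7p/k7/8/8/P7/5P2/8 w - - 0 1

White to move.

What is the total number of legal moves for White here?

White to move; king on c8.
In check: no.
Legal moves: Kd8, Kb8, Kd7, Kc7, a4, f3, f4.
Count: 7.

7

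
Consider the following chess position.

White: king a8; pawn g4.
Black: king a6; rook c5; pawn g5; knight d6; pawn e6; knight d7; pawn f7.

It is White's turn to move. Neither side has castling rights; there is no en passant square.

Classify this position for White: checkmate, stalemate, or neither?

White to move; white king on a8.
In check: no.
King squares — a7: attacked by Ka6; b7: attacked by Ka6; b8: attacked by Nd7.
Legal moves for White: none.
Not in check and no legal moves → stalemate.

stalemate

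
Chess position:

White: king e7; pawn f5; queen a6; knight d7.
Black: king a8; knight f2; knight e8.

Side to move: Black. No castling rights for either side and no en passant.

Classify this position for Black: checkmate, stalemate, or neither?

Black to move; black king on a8.
In check: yes, from the white queen on a6.
King squares — a7: attacked by Qa6; b7: attacked by Qa6; b8: attacked by Nd7.
Legal moves for Black: none.
In check with no legal moves → checkmate.

checkmate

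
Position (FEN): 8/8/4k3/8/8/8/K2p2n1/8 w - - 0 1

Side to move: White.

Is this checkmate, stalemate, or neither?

neither

White to move; white king on a2.
In check: no.
Legal moves for White: Kb3, Ka3, Kb2, Kb1, Ka1.
White has 5 legal moves and is not in check → neither.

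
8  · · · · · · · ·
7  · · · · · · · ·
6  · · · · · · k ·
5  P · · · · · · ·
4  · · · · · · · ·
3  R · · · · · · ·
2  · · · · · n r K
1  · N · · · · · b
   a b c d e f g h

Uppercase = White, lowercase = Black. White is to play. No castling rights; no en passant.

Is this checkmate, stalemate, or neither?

White to move; white king on h2.
In check: yes, from the black rook on g2.
King squares — g1: attacked by Rg2; h1: attacked by Nf2; g2: attacked by Bh1; g3: attacked by Rg2; h3: attacked by Nf2.
Legal moves for White: none.
In check with no legal moves → checkmate.

checkmate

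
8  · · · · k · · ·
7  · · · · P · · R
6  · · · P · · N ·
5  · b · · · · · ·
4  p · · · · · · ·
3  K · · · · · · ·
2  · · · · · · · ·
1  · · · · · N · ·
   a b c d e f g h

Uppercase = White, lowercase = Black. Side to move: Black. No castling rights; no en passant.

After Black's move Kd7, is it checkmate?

After Kd7: white king on a3; in check: no.
White is not in check, so this cannot be checkmate.

no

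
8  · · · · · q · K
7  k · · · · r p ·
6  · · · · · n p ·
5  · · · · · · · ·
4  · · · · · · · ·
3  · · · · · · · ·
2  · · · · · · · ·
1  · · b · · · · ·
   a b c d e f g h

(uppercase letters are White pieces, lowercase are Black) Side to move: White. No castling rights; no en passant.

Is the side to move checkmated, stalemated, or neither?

checkmate

White to move; white king on h8.
In check: yes, from the black queen on f8.
King squares — g7: attacked by Rf7; h7: attacked by Nf6; g8: attacked by Nf6.
Legal moves for White: none.
In check with no legal moves → checkmate.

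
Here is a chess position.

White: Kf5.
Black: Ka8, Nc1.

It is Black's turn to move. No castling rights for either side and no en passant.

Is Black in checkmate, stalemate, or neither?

neither

Black to move; black king on a8.
In check: no.
Legal moves for Black: Kb8, Kb7, Ka7, Nd3, Nb3, Ne2, Na2.
Black has 7 legal moves and is not in check → neither.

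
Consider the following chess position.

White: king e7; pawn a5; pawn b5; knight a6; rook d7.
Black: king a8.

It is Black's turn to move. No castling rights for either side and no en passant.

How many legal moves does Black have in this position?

0

Black to move; king on a8.
In check: no.
Legal moves: none.
Count: 0.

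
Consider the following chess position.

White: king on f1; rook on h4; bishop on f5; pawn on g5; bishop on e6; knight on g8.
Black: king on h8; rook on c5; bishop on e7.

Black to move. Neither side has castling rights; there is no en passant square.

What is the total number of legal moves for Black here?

Black to move; king on h8.
In check: yes, from the white rook on h4.
Legal moves: Kg7.
Count: 1.

1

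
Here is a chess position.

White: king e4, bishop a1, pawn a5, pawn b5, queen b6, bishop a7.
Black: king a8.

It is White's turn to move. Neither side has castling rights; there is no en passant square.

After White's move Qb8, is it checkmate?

After Qb8: black king on a8; in check: yes, from the white queen on b8.
King squares — a7: attacked by Qb8; b7: attacked by Qb8; b8: attacked by Ba7.
Black has no legal moves → checkmate.

yes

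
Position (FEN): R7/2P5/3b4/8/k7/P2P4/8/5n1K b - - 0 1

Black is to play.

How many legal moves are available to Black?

Black to move; king on a4.
In check: yes, from the white rook on a8.
Legal moves: Kb5, Kb3.
Count: 2.

2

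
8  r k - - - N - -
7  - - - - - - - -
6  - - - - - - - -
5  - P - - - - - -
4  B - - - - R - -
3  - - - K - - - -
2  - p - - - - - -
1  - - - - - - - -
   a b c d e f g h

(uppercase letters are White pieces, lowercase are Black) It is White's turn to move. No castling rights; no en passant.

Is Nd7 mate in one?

After Nd7: black king on b8; in check: yes, from the white knight on d7.
Black has 4 legal replies: Kc8, Kc7, Kb7, Ka7.
In check but a legal move exists → not checkmate.

no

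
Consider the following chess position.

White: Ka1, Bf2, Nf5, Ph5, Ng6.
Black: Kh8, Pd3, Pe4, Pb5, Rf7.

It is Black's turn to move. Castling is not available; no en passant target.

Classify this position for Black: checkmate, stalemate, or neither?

Black to move; black king on h8.
In check: yes, from the white knight on g6.
King squares — g7: attacked by Nf5; h7: available; g8: available.
Legal moves for Black: Kg8, Kh7.
Black is in check but has 2 legal moves → neither.

neither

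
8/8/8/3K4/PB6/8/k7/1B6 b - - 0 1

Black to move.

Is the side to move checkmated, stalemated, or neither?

neither

Black to move; black king on a2.
In check: yes, from the white bishop on b1.
King squares — a1: available; b1: available; b2: available; a3: attacked by Bb4; b3: available.
Legal moves for Black: Kb3, Kb2, Kxb1, Ka1.
Black is in check but has 4 legal moves → neither.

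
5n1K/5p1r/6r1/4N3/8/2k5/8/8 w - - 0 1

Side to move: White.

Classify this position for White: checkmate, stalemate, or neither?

White to move; white king on h8.
In check: yes, from the black rook on h7.
King squares — g7: attacked by Rg6; h7: attacked by Nf8; g8: attacked by Rg6.
Legal moves for White: none.
In check with no legal moves → checkmate.

checkmate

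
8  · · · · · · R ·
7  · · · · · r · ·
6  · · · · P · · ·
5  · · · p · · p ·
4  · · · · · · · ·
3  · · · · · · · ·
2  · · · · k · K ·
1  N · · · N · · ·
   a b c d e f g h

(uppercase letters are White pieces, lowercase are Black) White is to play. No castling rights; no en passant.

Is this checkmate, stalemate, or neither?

neither

White to move; white king on g2.
In check: no.
Legal moves for White include: Rh8, Rf8, Re8, Rd8, Rc8, Rb8, Ra8, Rg7, Rg6, Rxg5, Kh3, Kg3, Kh2, Kh1, Kg1, Nf3, Nd3, Nec2, ... (list truncated; more exist).
White has legal moves and is not in check → neither.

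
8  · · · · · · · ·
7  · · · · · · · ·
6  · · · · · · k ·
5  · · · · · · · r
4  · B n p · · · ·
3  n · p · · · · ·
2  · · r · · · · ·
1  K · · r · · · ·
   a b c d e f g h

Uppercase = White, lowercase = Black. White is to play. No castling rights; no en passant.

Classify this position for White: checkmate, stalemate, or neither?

White to move; white king on a1.
In check: yes, from the black rook on d1.
King squares — b1: attacked by Rd1; a2: attacked by Rc2; b2: attacked by Rc2.
Legal moves for White: none.
In check with no legal moves → checkmate.

checkmate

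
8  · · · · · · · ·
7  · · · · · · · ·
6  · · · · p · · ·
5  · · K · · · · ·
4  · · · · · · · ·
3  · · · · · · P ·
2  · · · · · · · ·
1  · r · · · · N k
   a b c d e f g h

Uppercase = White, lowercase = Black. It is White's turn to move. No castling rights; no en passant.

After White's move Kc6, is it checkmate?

After Kc6: black king on h1; in check: no.
Black is not in check, so this cannot be checkmate.

no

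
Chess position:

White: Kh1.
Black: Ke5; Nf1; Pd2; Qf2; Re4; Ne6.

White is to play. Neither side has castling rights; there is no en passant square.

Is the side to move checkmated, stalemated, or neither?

stalemate

White to move; white king on h1.
In check: no.
King squares — g1: attacked by Qf2; g2: attacked by Qf2; h2: attacked by Nf1.
Legal moves for White: none.
Not in check and no legal moves → stalemate.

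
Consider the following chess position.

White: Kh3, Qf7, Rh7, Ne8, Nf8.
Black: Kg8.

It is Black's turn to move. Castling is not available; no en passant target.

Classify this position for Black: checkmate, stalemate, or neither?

checkmate

Black to move; black king on g8.
In check: yes, from the white queen on f7.
King squares — f7: attacked by Rh7; g7: attacked by Qf7; h7: attacked by Qf7; f8: attacked by Qf7; h8: attacked by Rh7.
Legal moves for Black: none.
In check with no legal moves → checkmate.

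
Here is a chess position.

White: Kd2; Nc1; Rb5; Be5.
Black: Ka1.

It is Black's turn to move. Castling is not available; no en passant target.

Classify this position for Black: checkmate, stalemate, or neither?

checkmate

Black to move; black king on a1.
In check: yes, from the white bishop on e5.
King squares — b1: attacked by Rb5; a2: attacked by Nc1; b2: attacked by Rb5.
Legal moves for Black: none.
In check with no legal moves → checkmate.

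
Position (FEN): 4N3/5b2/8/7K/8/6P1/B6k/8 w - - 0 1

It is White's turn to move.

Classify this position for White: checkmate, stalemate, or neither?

White to move; white king on h5.
In check: yes, from the black bishop on f7.
King squares — g4: available; h4: available; g5: available; g6: attacked by Bf7; h6: available.
Legal moves for White: Kh6, Kg5, Kh4, Kg4, Bxf7.
White is in check but has 5 legal moves → neither.

neither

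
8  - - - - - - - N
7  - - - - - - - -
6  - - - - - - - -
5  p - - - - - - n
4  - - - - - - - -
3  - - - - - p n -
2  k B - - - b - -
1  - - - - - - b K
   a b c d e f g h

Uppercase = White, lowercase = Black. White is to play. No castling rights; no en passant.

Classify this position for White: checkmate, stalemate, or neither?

checkmate

White to move; white king on h1.
In check: yes, from the black knight on g3.
King squares — g1: attacked by Bf2; g2: attacked by Pf3; h2: attacked by Bg1.
Legal moves for White: none.
In check with no legal moves → checkmate.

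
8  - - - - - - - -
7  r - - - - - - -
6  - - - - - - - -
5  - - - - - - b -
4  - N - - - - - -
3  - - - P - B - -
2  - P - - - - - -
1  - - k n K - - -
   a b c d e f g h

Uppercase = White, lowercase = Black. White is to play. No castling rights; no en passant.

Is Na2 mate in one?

no

After Na2: black king on c1; in check: yes, from the white knight on a2.
Black has 4 legal replies: Kc2, Kxb2, Kb1, Rxa2.
In check but a legal move exists → not checkmate.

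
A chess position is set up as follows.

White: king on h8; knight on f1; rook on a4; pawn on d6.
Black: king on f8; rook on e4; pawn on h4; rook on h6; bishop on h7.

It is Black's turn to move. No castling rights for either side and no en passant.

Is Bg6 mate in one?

yes

After Bg6: white king on h8; in check: yes, from the black rook on h6.
King squares — g7: attacked by Kf8; h7: attacked by Bg6; g8: attacked by Kf8.
White has no legal moves → checkmate.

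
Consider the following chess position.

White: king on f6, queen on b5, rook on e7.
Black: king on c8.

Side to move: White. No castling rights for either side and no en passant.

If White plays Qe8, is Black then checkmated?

yes

After Qe8: black king on c8; in check: yes, from the white queen on e8.
King squares — b7: attacked by Re7; c7: attacked by Re7; d7: attacked by Re7; b8: attacked by Qe8; d8: attacked by Qe8.
Black has no legal moves → checkmate.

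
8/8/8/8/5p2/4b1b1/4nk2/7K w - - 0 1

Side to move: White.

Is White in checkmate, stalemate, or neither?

stalemate

White to move; white king on h1.
In check: no.
King squares — g1: attacked by Ne2; g2: attacked by Kf2; h2: attacked by Bg3.
Legal moves for White: none.
Not in check and no legal moves → stalemate.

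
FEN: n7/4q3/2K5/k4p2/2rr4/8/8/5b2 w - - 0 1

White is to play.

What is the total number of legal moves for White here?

0

White to move; king on c6.
In check: yes, from the black rook on c4.
Legal moves: none.
Count: 0.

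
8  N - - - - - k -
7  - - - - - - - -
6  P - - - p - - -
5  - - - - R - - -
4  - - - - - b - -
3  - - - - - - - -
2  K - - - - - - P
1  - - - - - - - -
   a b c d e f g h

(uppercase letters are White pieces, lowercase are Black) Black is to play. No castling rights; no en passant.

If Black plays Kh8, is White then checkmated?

no

After Kh8: white king on a2; in check: no.
White is not in check, so this cannot be checkmate.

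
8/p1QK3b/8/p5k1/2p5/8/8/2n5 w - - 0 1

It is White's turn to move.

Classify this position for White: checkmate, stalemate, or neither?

White to move; white king on d7.
In check: no.
Legal moves for White include: Ke8, Kd8, Kc8, Ke7, Ke6, Kd6, Kc6, Qd8+, Qc8, Qb8, Qb7, Qxa7, Qd6, Qc6, Qb6, Qe5+, Qc5+, Qxa5+, ... (list truncated; more exist).
White has legal moves and is not in check → neither.

neither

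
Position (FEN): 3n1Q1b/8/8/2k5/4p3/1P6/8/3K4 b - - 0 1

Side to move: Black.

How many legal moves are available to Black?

5

Black to move; king on c5.
In check: yes, from the white queen on f8.
Legal moves: Kc6, Kb6, Kd5, Kb5, Kd4.
Count: 5.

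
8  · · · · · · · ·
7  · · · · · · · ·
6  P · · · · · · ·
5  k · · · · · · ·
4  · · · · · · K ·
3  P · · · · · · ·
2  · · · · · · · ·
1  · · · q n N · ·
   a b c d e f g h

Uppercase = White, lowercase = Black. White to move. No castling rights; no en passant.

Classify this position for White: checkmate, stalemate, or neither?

White to move; white king on g4.
In check: yes, from the black queen on d1.
Legal moves for White: Kg5, Kf5, Kh4, Kf4, Kh3, Kg3.
White is in check but has 6 legal moves → neither.

neither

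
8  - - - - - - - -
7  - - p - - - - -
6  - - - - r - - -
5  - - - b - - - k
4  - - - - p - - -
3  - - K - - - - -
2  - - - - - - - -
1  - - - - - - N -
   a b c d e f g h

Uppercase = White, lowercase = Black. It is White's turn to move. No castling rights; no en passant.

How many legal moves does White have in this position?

8

White to move; king on c3.
In check: no.
Legal moves: Kd4, Kb4, Kd2, Kc2, Kb2, Nh3, Nf3, Ne2.
Count: 8.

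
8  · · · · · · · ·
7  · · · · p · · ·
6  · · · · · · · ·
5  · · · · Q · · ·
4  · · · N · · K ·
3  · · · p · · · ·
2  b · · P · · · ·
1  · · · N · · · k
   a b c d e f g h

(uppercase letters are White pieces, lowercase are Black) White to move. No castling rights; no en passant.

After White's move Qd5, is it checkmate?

After Qd5: black king on h1; in check: yes, from the white queen on d5.
Black has 3 legal replies: Kh2, Kg1, Bxd5.
In check but a legal move exists → not checkmate.

no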